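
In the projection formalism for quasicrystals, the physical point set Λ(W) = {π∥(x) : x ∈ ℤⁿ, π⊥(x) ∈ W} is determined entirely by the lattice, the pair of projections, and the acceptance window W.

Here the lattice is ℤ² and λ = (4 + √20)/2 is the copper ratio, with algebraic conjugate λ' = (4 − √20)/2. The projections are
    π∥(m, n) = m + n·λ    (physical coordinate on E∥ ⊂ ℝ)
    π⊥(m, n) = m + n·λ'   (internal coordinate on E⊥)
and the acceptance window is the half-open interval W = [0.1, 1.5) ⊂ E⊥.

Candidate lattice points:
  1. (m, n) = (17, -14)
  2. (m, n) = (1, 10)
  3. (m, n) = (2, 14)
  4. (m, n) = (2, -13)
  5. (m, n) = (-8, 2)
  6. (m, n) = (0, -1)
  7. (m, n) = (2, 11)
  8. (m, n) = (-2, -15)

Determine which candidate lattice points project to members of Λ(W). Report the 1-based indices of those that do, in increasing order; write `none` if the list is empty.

6

Numerically λ ≈ 4.236068 and λ' = −1/λ ≈ -0.236068.
[1] lift (17,-14): star map gives 20.304952; window check 0.1 ≤ 20.304952 < 1.5 is false → out
[2] lift (1,10): star map gives -1.360680; window check 0.1 ≤ -1.360680 < 1.5 is false → out
[3] lift (2,14): star map gives -1.304952; window check 0.1 ≤ -1.304952 < 1.5 is false → out
[4] lift (2,-13): star map gives 5.068884; window check 0.1 ≤ 5.068884 < 1.5 is false → out
[5] lift (-8,2): star map gives -8.472136; window check 0.1 ≤ -8.472136 < 1.5 is false → out
[6] lift (0,-1): star map gives 0.236068; window check 0.1 ≤ 0.236068 < 1.5 is true → IN Λ
[7] lift (2,11): star map gives -0.596748; window check 0.1 ≤ -0.596748 < 1.5 is false → out
[8] lift (-2,-15): star map gives 1.541020; window check 0.1 ≤ 1.541020 < 1.5 is false → out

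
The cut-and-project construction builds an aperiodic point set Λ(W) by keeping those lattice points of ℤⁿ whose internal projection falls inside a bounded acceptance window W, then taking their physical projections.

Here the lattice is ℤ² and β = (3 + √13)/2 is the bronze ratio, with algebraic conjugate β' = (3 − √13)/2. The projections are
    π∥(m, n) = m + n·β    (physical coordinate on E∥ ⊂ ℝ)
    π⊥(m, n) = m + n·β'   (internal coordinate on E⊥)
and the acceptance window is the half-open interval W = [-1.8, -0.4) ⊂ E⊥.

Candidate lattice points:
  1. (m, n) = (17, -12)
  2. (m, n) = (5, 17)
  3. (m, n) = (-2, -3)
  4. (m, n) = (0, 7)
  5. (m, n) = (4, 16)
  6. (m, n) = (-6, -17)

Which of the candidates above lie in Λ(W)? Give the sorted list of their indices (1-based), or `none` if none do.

3, 5, 6

β' = (3−√13)/2 ≈ -0.302776.
[1] lift (17,-12): star map gives 20.633308; window check -1.8 ≤ 20.633308 < -0.4 is false → out
[2] lift (5,17): star map gives -0.147186; window check -1.8 ≤ -0.147186 < -0.4 is false → out
[3] lift (-2,-3): star map gives -1.091673; window check -1.8 ≤ -1.091673 < -0.4 is true → IN Λ
[4] lift (0,7): star map gives -2.119429; window check -1.8 ≤ -2.119429 < -0.4 is false → out
[5] lift (4,16): star map gives -0.844410; window check -1.8 ≤ -0.844410 < -0.4 is true → IN Λ
[6] lift (-6,-17): star map gives -0.852814; window check -1.8 ≤ -0.852814 < -0.4 is true → IN Λ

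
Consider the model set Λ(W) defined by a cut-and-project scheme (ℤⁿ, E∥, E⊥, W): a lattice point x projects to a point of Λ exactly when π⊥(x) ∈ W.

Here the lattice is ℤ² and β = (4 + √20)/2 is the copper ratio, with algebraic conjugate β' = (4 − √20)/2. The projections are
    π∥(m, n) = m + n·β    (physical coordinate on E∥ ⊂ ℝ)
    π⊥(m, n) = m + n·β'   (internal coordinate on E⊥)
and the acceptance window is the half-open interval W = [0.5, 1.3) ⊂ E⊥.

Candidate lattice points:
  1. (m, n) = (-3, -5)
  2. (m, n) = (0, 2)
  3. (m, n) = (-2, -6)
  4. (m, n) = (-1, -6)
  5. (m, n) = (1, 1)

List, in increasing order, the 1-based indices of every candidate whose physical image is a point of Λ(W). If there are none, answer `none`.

5

Numerically β ≈ 4.236068 and β' = −1/β ≈ -0.236068.
candidate 1: (m,n)=(-3,-5) → π∥ = -3-5·β ≈ -24.180340, π⊥ = -3-5·β' ≈ -1.819660 ∉ [0.5, 1.3) ⇒ out
candidate 2: (m,n)=(0,2) → π∥ = 0+2·β ≈ 8.472136, π⊥ = 0+2·β' ≈ -0.472136 ∉ [0.5, 1.3) ⇒ out
candidate 3: (m,n)=(-2,-6) → π∥ = -2-6·β ≈ -27.416408, π⊥ = -2-6·β' ≈ -0.583592 ∉ [0.5, 1.3) ⇒ out
candidate 4: (m,n)=(-1,-6) → π∥ = -1-6·β ≈ -26.416408, π⊥ = -1-6·β' ≈ 0.416408 ∉ [0.5, 1.3) ⇒ out
candidate 5: (m,n)=(1,1) → π∥ = 1+1·β ≈ 5.236068, π⊥ = 1+1·β' ≈ 0.763932 ∈ [0.5, 1.3) ⇒ IN Λ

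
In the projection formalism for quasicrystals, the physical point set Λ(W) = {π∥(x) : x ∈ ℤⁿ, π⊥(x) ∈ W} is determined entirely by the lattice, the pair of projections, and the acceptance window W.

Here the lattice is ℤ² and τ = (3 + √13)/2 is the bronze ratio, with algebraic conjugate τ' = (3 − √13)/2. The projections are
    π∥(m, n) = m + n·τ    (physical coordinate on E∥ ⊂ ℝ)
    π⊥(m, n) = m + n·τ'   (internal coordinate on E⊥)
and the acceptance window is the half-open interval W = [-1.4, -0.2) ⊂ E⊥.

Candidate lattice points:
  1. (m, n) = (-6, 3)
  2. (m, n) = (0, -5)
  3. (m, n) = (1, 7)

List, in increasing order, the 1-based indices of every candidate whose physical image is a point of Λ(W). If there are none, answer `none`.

3

τ' = (3−√13)/2 ≈ -0.3028.
[1] lift (-6,3): star map gives -6.9083; window check -1.4 ≤ -6.9083 < -0.2 is false → out
[2] lift (0,-5): star map gives 1.5139; window check -1.4 ≤ 1.5139 < -0.2 is false → out
[3] lift (1,7): star map gives -1.1194; window check -1.4 ≤ -1.1194 < -0.2 is true → IN Λ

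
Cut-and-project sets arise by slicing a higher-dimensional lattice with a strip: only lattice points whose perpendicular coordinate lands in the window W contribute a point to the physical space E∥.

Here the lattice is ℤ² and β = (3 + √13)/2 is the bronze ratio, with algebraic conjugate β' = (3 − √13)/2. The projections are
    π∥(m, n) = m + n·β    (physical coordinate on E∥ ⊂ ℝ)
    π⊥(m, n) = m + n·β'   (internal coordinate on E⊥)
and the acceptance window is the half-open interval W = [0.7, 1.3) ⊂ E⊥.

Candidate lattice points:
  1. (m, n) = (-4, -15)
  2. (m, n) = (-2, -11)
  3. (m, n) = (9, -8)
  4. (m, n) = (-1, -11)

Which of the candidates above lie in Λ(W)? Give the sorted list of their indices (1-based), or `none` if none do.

β' = (3−√13)/2 ≈ -0.302776.
#1 (-4,-15): internal coord -4 + (-15)·β' = +0.541635; +0.541635 ∉ [0.7, 1.3) → out
#2 (-2,-11): internal coord -2 + (-11)·β' = +1.330532; +1.330532 ∉ [0.7, 1.3) → out
#3 (9,-8): internal coord 9 + (-8)·β' = +11.422205; +11.422205 ∉ [0.7, 1.3) → out
#4 (-1,-11): internal coord -1 + (-11)·β' = +2.330532; +2.330532 ∉ [0.7, 1.3) → out

none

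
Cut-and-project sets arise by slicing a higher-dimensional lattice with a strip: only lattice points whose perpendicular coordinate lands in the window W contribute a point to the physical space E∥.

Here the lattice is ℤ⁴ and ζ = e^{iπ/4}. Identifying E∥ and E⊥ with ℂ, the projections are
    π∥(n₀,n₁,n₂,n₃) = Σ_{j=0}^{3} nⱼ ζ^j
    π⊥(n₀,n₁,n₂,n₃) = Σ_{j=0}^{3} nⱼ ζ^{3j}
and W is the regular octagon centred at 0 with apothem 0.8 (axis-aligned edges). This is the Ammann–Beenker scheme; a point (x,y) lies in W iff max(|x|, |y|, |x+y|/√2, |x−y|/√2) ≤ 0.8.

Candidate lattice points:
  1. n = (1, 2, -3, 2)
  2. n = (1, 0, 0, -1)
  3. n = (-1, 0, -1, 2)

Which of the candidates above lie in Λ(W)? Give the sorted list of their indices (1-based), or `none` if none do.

With ζ = e^{iπ/4} the internal vectors are ζ^0,ζ^3,ζ^6,ζ^9.
candidate 1: n = (1, 2, -3, 2) → π⊥ ≈ (+1.0000, +5.8284); max(|x|,|y|,|x±y|/√2) = 5.8284 > 0.8 ⇒ ∉ W
candidate 2: n = (1, 0, 0, -1) → π⊥ ≈ (+0.2929, -0.7071); max(|x|,|y|,|x±y|/√2) = 0.7071 ≤ 0.8 ⇒ ∈ W
candidate 3: n = (-1, 0, -1, 2) → π⊥ ≈ (+0.4142, +2.4142); max(|x|,|y|,|x±y|/√2) = 2.4142 > 0.8 ⇒ ∉ W

2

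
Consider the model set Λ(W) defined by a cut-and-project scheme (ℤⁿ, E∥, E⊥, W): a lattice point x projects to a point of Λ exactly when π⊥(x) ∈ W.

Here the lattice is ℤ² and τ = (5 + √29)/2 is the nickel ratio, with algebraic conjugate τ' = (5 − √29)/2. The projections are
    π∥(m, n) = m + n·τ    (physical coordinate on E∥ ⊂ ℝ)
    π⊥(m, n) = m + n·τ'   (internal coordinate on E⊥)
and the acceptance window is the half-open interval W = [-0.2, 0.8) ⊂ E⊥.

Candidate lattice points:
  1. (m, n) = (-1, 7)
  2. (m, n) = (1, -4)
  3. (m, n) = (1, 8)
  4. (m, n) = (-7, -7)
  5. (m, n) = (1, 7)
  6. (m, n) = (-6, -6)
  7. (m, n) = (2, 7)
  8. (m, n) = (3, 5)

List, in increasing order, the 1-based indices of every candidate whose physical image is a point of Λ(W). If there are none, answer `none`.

Numerically τ ≈ 5.192582 and τ' = −1/τ ≈ -0.192582.
candidate 1: (m,n)=(-1,7) → π∥ = -1+7·τ ≈ 35.348077, π⊥ = -1+7·τ' ≈ -2.348077 ∉ [-0.2, 0.8) ⇒ out
candidate 2: (m,n)=(1,-4) → π∥ = 1-4·τ ≈ -19.770330, π⊥ = 1-4·τ' ≈ 1.770330 ∉ [-0.2, 0.8) ⇒ out
candidate 3: (m,n)=(1,8) → π∥ = 1+8·τ ≈ 42.540659, π⊥ = 1+8·τ' ≈ -0.540659 ∉ [-0.2, 0.8) ⇒ out
candidate 4: (m,n)=(-7,-7) → π∥ = -7-7·τ ≈ -43.348077, π⊥ = -7-7·τ' ≈ -5.651923 ∉ [-0.2, 0.8) ⇒ out
candidate 5: (m,n)=(1,7) → π∥ = 1+7·τ ≈ 37.348077, π⊥ = 1+7·τ' ≈ -0.348077 ∉ [-0.2, 0.8) ⇒ out
candidate 6: (m,n)=(-6,-6) → π∥ = -6-6·τ ≈ -37.155494, π⊥ = -6-6·τ' ≈ -4.844506 ∉ [-0.2, 0.8) ⇒ out
candidate 7: (m,n)=(2,7) → π∥ = 2+7·τ ≈ 38.348077, π⊥ = 2+7·τ' ≈ 0.651923 ∈ [-0.2, 0.8) ⇒ IN Λ
candidate 8: (m,n)=(3,5) → π∥ = 3+5·τ ≈ 28.962912, π⊥ = 3+5·τ' ≈ 2.037088 ∉ [-0.2, 0.8) ⇒ out

7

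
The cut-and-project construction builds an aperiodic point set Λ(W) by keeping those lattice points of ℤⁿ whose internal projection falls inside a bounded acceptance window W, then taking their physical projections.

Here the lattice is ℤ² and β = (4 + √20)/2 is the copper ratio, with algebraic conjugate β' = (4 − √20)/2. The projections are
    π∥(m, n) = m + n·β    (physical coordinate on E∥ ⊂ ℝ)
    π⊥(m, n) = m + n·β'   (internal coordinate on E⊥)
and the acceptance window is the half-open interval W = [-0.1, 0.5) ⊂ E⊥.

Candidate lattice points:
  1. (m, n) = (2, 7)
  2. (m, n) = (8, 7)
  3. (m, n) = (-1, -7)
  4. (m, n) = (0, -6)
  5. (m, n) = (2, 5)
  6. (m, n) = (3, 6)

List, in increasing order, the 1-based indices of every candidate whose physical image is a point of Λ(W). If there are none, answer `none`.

1

β' = (4−√20)/2 ≈ -0.236068.
#1 (2,7): internal coord 2 + (7)·β' = +0.347524; +0.347524 ∈ [-0.1, 0.5) → IN Λ
#2 (8,7): internal coord 8 + (7)·β' = +6.347524; +6.347524 ∉ [-0.1, 0.5) → out
#3 (-1,-7): internal coord -1 + (-7)·β' = +0.652476; +0.652476 ∉ [-0.1, 0.5) → out
#4 (0,-6): internal coord 0 + (-6)·β' = +1.416408; +1.416408 ∉ [-0.1, 0.5) → out
#5 (2,5): internal coord 2 + (5)·β' = +0.819660; +0.819660 ∉ [-0.1, 0.5) → out
#6 (3,6): internal coord 3 + (6)·β' = +1.583592; +1.583592 ∉ [-0.1, 0.5) → out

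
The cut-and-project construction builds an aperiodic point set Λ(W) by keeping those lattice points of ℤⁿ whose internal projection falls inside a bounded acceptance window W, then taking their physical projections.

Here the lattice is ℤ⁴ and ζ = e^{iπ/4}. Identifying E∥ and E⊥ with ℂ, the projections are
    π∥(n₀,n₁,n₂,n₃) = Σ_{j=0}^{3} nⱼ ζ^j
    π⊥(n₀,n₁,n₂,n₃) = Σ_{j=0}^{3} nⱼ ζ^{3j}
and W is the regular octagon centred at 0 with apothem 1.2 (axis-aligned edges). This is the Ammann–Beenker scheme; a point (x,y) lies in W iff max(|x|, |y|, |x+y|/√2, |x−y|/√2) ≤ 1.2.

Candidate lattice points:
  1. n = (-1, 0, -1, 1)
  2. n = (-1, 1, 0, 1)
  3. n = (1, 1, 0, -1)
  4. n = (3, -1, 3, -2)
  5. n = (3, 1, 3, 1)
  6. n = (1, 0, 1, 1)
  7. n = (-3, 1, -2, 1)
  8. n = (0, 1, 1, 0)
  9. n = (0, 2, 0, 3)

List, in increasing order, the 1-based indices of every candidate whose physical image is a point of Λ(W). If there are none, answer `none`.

3, 8

With ζ = e^{iπ/4} the internal vectors are ζ^0,ζ^3,ζ^6,ζ^9.
#1 (-1, 0, -1, 1): internal (-0.292893, 1.707107); octagon support 1.707107 vs apothem 1.2 → ∉ W
#2 (-1, 1, 0, 1): internal (-1.000000, 1.414214); octagon support 1.707107 vs apothem 1.2 → ∉ W
#3 (1, 1, 0, -1): internal (-0.414214, 0.000000); octagon support 0.414214 vs apothem 1.2 → ∈ W
#4 (3, -1, 3, -2): internal (2.292893, -5.121320); octagon support 5.242641 vs apothem 1.2 → ∉ W
#5 (3, 1, 3, 1): internal (3.000000, -1.585786); octagon support 3.242641 vs apothem 1.2 → ∉ W
#6 (1, 0, 1, 1): internal (1.707107, -0.292893); octagon support 1.707107 vs apothem 1.2 → ∉ W
#7 (-3, 1, -2, 1): internal (-3.000000, 3.414214); octagon support 4.535534 vs apothem 1.2 → ∉ W
#8 (0, 1, 1, 0): internal (-0.707107, -0.292893); octagon support 0.707107 vs apothem 1.2 → ∈ W
#9 (0, 2, 0, 3): internal (0.707107, 3.535534); octagon support 3.535534 vs apothem 1.2 → ∉ W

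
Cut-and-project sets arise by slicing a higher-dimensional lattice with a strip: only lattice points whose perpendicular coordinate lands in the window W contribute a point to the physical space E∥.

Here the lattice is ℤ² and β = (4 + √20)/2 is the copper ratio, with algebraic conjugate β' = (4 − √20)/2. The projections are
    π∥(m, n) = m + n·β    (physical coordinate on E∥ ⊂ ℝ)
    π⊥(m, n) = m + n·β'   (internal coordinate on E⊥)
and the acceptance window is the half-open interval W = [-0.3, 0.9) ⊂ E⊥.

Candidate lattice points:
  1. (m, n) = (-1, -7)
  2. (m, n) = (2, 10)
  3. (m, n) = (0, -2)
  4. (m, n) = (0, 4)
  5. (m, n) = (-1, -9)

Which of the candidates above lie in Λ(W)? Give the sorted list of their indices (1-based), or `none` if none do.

1, 3

Compute β' = (4−√20)/2 = -0.23607, so π⊥(m,n) = m -0.23607·n.
candidate 1: (m,n)=(-1,-7) → π∥ = -1-7·β ≈ -30.65248, π⊥ = -1-7·β' ≈ 0.65248 ∈ [-0.3, 0.9) ⇒ IN Λ
candidate 2: (m,n)=(2,10) → π∥ = 2+10·β ≈ 44.36068, π⊥ = 2+10·β' ≈ -0.36068 ∉ [-0.3, 0.9) ⇒ out
candidate 3: (m,n)=(0,-2) → π∥ = 0-2·β ≈ -8.47214, π⊥ = 0-2·β' ≈ 0.47214 ∈ [-0.3, 0.9) ⇒ IN Λ
candidate 4: (m,n)=(0,4) → π∥ = 0+4·β ≈ 16.94427, π⊥ = 0+4·β' ≈ -0.94427 ∉ [-0.3, 0.9) ⇒ out
candidate 5: (m,n)=(-1,-9) → π∥ = -1-9·β ≈ -39.12461, π⊥ = -1-9·β' ≈ 1.12461 ∉ [-0.3, 0.9) ⇒ out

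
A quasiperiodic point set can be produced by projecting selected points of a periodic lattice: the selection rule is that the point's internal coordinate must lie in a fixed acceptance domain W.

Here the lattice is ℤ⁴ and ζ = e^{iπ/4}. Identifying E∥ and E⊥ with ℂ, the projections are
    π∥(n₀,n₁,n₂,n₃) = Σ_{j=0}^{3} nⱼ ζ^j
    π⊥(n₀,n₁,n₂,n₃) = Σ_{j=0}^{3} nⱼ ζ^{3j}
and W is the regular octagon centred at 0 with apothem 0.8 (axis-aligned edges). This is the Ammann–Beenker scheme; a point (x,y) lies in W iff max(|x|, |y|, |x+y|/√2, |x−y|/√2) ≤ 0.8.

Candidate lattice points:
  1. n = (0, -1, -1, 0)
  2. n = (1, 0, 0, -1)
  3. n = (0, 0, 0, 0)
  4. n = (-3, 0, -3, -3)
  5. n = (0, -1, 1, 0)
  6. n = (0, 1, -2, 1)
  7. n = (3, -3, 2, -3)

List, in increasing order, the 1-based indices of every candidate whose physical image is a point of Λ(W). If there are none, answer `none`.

With ζ = e^{iπ/4} the internal vectors are ζ^0,ζ^3,ζ^6,ζ^9.
#1 (0, -1, -1, 0): internal (0.7071, 0.2929); octagon support 0.7071 vs apothem 0.8 → ∈ W
#2 (1, 0, 0, -1): internal (0.2929, -0.7071); octagon support 0.7071 vs apothem 0.8 → ∈ W
#3 (0, 0, 0, 0): internal (0.0000, 0.0000); octagon support 0.0000 vs apothem 0.8 → ∈ W
#4 (-3, 0, -3, -3): internal (-5.1213, 0.8787); octagon support 5.1213 vs apothem 0.8 → ∉ W
#5 (0, -1, 1, 0): internal (0.7071, -1.7071); octagon support 1.7071 vs apothem 0.8 → ∉ W
#6 (0, 1, -2, 1): internal (0.0000, 3.4142); octagon support 3.4142 vs apothem 0.8 → ∉ W
#7 (3, -3, 2, -3): internal (3.0000, -6.2426); octagon support 6.5355 vs apothem 0.8 → ∉ W

1, 2, 3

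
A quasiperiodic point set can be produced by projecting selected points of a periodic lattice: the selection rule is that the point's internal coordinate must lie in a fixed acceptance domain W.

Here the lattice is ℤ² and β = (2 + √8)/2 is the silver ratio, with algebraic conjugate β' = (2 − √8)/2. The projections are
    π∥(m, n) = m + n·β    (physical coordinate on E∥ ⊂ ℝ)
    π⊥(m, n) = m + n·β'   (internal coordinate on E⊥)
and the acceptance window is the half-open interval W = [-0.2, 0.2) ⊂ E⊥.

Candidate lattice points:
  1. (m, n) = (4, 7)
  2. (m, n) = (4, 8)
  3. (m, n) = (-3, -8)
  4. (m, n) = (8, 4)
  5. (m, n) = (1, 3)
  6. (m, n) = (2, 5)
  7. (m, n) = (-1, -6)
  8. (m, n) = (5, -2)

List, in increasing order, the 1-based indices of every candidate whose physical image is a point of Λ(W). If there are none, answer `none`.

6

Compute β' = (2−√8)/2 = -0.414214, so π⊥(m,n) = m -0.414214·n.
candidate 1: (m,n)=(4,7) → π∥ = 4+7·β ≈ 20.899495, π⊥ = 4+7·β' ≈ 1.100505 ∉ [-0.2, 0.2) ⇒ out
candidate 2: (m,n)=(4,8) → π∥ = 4+8·β ≈ 23.313708, π⊥ = 4+8·β' ≈ 0.686292 ∉ [-0.2, 0.2) ⇒ out
candidate 3: (m,n)=(-3,-8) → π∥ = -3-8·β ≈ -22.313708, π⊥ = -3-8·β' ≈ 0.313708 ∉ [-0.2, 0.2) ⇒ out
candidate 4: (m,n)=(8,4) → π∥ = 8+4·β ≈ 17.656854, π⊥ = 8+4·β' ≈ 6.343146 ∉ [-0.2, 0.2) ⇒ out
candidate 5: (m,n)=(1,3) → π∥ = 1+3·β ≈ 8.242641, π⊥ = 1+3·β' ≈ -0.242641 ∉ [-0.2, 0.2) ⇒ out
candidate 6: (m,n)=(2,5) → π∥ = 2+5·β ≈ 14.071068, π⊥ = 2+5·β' ≈ -0.071068 ∈ [-0.2, 0.2) ⇒ IN Λ
candidate 7: (m,n)=(-1,-6) → π∥ = -1-6·β ≈ -15.485281, π⊥ = -1-6·β' ≈ 1.485281 ∉ [-0.2, 0.2) ⇒ out
candidate 8: (m,n)=(5,-2) → π∥ = 5-2·β ≈ 0.171573, π⊥ = 5-2·β' ≈ 5.828427 ∉ [-0.2, 0.2) ⇒ out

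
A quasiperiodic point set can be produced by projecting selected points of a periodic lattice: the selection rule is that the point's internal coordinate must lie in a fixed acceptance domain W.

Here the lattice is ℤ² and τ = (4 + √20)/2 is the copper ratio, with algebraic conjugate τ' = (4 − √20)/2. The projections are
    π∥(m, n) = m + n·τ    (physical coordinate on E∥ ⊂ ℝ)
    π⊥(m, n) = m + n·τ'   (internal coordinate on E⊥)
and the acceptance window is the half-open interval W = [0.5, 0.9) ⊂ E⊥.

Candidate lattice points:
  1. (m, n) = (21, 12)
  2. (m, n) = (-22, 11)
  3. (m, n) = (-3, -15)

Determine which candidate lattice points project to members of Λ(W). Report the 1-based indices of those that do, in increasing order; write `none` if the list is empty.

3

Compute τ' = (4−√20)/2 = -0.2361, so π⊥(m,n) = m -0.2361·n.
#1 (21,12): internal coord 21 + (12)·τ' = +18.1672; +18.1672 ∉ [0.5, 0.9) → out
#2 (-22,11): internal coord -22 + (11)·τ' = -24.5967; -24.5967 ∉ [0.5, 0.9) → out
#3 (-3,-15): internal coord -3 + (-15)·τ' = +0.5410; +0.5410 ∈ [0.5, 0.9) → IN Λ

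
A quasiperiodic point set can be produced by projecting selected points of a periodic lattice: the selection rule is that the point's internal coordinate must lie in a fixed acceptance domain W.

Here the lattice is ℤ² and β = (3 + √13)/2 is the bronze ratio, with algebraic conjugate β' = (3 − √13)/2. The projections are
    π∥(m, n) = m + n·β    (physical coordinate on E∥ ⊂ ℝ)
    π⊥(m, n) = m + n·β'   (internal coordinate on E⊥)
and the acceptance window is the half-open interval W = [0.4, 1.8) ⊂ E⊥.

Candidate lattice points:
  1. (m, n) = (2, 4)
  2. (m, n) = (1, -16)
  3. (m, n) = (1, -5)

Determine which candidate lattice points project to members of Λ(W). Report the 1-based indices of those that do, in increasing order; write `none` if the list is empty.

1

Numerically β ≈ 3.302776 and β' = −1/β ≈ -0.302776.
[1] lift (2,4): star map gives 0.788897; window check 0.4 ≤ 0.788897 < 1.8 is true → IN Λ
[2] lift (1,-16): star map gives 5.844410; window check 0.4 ≤ 5.844410 < 1.8 is false → out
[3] lift (1,-5): star map gives 2.513878; window check 0.4 ≤ 2.513878 < 1.8 is false → out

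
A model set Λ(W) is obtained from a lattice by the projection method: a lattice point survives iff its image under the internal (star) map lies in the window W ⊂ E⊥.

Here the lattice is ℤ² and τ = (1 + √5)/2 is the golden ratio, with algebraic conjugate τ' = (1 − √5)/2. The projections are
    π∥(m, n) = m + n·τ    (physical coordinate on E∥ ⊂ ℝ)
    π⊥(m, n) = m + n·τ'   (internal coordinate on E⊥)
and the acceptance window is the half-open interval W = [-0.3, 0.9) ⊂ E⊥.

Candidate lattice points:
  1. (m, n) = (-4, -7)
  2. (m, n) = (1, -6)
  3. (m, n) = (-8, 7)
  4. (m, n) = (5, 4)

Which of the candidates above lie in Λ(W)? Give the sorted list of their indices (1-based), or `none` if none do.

Numerically τ ≈ 1.6180 and τ' = −1/τ ≈ -0.6180.
[1] lift (-4,-7): star map gives 0.3262; window check -0.3 ≤ 0.3262 < 0.9 is true → IN Λ
[2] lift (1,-6): star map gives 4.7082; window check -0.3 ≤ 4.7082 < 0.9 is false → out
[3] lift (-8,7): star map gives -12.3262; window check -0.3 ≤ -12.3262 < 0.9 is false → out
[4] lift (5,4): star map gives 2.5279; window check -0.3 ≤ 2.5279 < 0.9 is false → out

1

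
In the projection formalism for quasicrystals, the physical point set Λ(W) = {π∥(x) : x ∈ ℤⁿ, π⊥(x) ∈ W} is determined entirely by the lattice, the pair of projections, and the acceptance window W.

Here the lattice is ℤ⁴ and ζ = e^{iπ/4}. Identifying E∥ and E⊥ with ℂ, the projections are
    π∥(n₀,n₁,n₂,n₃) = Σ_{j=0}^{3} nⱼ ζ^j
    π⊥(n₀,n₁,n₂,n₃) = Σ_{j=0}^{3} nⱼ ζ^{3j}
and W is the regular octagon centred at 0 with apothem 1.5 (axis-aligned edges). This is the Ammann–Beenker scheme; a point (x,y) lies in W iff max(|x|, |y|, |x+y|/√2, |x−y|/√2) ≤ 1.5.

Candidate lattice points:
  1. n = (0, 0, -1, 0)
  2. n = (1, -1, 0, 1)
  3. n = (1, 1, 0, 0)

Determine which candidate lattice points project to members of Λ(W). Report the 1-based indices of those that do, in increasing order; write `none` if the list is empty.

1, 3

π⊥(n) = n₀ + n₁ζ³ + n₂ζ⁶ + n₃ζ⁹ where ζ = e^{iπ/4}.
#1 (0, 0, -1, 0): internal (0.0000, 1.0000); octagon support 1.0000 vs apothem 1.5 → ∈ W
#2 (1, -1, 0, 1): internal (2.4142, 0.0000); octagon support 2.4142 vs apothem 1.5 → ∉ W
#3 (1, 1, 0, 0): internal (0.2929, 0.7071); octagon support 0.7071 vs apothem 1.5 → ∈ W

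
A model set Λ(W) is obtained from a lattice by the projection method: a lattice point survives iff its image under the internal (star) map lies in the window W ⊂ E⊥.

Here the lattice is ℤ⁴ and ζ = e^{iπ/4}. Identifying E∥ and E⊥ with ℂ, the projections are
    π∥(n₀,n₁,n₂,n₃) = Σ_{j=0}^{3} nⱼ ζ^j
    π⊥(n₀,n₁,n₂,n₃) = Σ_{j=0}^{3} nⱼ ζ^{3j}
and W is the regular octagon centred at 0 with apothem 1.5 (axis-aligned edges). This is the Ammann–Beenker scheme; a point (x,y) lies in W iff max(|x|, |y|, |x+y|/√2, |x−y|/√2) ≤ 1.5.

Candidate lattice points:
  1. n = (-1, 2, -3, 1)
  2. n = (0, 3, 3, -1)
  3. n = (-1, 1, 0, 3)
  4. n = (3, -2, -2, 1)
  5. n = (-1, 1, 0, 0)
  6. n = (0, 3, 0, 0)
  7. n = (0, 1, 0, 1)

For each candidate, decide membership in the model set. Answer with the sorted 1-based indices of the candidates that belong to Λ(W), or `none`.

With ζ = e^{iπ/4} the internal vectors are ζ^0,ζ^3,ζ^6,ζ^9.
#1 (-1, 2, -3, 1): internal (-1.707107, 5.121320); octagon support 5.121320 vs apothem 1.5 → ∉ W
#2 (0, 3, 3, -1): internal (-2.828427, -1.585786); octagon support 3.121320 vs apothem 1.5 → ∉ W
#3 (-1, 1, 0, 3): internal (0.414214, 2.828427); octagon support 2.828427 vs apothem 1.5 → ∉ W
#4 (3, -2, -2, 1): internal (5.121320, 1.292893); octagon support 5.121320 vs apothem 1.5 → ∉ W
#5 (-1, 1, 0, 0): internal (-1.707107, 0.707107); octagon support 1.707107 vs apothem 1.5 → ∉ W
#6 (0, 3, 0, 0): internal (-2.121320, 2.121320); octagon support 3.000000 vs apothem 1.5 → ∉ W
#7 (0, 1, 0, 1): internal (0.000000, 1.414214); octagon support 1.414214 vs apothem 1.5 → ∈ W

7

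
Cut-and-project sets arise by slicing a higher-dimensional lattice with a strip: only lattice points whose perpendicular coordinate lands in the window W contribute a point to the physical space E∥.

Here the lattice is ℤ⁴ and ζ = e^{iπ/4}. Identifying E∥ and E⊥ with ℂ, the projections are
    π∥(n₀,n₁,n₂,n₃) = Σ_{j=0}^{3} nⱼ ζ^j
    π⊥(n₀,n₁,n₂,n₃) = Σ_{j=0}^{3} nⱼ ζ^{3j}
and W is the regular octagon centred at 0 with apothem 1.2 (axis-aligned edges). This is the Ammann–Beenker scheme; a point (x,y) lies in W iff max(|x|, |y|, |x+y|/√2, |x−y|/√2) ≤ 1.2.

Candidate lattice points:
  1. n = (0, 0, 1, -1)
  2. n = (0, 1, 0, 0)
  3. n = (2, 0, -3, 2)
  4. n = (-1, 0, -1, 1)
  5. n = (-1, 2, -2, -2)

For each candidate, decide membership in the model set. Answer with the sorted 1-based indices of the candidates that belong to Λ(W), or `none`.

With ζ = e^{iπ/4} the internal vectors are ζ^0,ζ^3,ζ^6,ζ^9.
candidate 1: n = (0, 0, 1, -1) → π⊥ ≈ (-0.707107, -1.707107); max(|x|,|y|,|x±y|/√2) = 1.707107 > 1.2 ⇒ ∉ W
candidate 2: n = (0, 1, 0, 0) → π⊥ ≈ (-0.707107, +0.707107); max(|x|,|y|,|x±y|/√2) = 1.000000 ≤ 1.2 ⇒ ∈ W
candidate 3: n = (2, 0, -3, 2) → π⊥ ≈ (+3.414214, +4.414214); max(|x|,|y|,|x±y|/√2) = 5.535534 > 1.2 ⇒ ∉ W
candidate 4: n = (-1, 0, -1, 1) → π⊥ ≈ (-0.292893, +1.707107); max(|x|,|y|,|x±y|/√2) = 1.707107 > 1.2 ⇒ ∉ W
candidate 5: n = (-1, 2, -2, -2) → π⊥ ≈ (-3.828427, +2.000000); max(|x|,|y|,|x±y|/√2) = 4.121320 > 1.2 ⇒ ∉ W

2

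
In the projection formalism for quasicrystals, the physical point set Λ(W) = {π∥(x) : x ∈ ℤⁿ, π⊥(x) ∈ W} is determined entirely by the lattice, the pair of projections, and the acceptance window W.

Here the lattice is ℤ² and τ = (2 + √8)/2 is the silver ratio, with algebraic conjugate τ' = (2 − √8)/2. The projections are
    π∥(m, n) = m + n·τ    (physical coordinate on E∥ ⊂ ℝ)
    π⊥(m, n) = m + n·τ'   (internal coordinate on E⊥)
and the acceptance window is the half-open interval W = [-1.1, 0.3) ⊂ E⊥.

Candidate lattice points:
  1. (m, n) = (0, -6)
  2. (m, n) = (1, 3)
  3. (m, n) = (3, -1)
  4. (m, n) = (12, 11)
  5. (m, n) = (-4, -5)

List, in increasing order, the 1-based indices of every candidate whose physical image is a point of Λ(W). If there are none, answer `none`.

Compute τ' = (2−√8)/2 = -0.414214, so π⊥(m,n) = m -0.414214·n.
[1] lift (0,-6): star map gives 2.485281; window check -1.1 ≤ 2.485281 < 0.3 is false → out
[2] lift (1,3): star map gives -0.242641; window check -1.1 ≤ -0.242641 < 0.3 is true → IN Λ
[3] lift (3,-1): star map gives 3.414214; window check -1.1 ≤ 3.414214 < 0.3 is false → out
[4] lift (12,11): star map gives 7.443651; window check -1.1 ≤ 7.443651 < 0.3 is false → out
[5] lift (-4,-5): star map gives -1.928932; window check -1.1 ≤ -1.928932 < 0.3 is false → out

2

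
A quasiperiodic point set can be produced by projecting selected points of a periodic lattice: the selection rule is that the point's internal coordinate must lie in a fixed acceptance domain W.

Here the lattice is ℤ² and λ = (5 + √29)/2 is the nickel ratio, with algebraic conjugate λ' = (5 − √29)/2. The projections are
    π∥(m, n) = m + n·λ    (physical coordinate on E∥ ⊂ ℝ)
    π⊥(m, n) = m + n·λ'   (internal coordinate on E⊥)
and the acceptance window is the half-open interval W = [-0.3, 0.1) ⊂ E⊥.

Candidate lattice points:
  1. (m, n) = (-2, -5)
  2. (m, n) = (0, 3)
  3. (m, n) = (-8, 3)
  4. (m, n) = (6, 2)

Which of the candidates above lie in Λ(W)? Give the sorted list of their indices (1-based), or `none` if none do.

none

Numerically λ ≈ 5.192582 and λ' = −1/λ ≈ -0.192582.
[1] lift (-2,-5): star map gives -1.037088; window check -0.3 ≤ -1.037088 < 0.1 is false → out
[2] lift (0,3): star map gives -0.577747; window check -0.3 ≤ -0.577747 < 0.1 is false → out
[3] lift (-8,3): star map gives -8.577747; window check -0.3 ≤ -8.577747 < 0.1 is false → out
[4] lift (6,2): star map gives 5.614835; window check -0.3 ≤ 5.614835 < 0.1 is false → out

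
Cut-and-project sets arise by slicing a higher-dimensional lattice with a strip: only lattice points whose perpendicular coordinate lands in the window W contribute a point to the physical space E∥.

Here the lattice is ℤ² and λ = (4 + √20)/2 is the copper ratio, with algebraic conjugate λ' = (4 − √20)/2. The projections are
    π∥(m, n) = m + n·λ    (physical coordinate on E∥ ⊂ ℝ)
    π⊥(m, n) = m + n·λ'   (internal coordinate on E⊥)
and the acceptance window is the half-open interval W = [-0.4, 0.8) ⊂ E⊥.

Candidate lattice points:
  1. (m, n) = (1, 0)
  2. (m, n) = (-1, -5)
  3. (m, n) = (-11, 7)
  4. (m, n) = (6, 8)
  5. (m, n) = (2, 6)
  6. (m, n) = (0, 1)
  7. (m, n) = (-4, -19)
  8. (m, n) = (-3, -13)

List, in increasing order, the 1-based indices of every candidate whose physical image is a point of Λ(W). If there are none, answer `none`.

2, 5, 6, 7, 8

Numerically λ ≈ 4.2361 and λ' = −1/λ ≈ -0.2361.
[1] lift (1,0): star map gives 1.0000; window check -0.4 ≤ 1.0000 < 0.8 is false → out
[2] lift (-1,-5): star map gives 0.1803; window check -0.4 ≤ 0.1803 < 0.8 is true → IN Λ
[3] lift (-11,7): star map gives -12.6525; window check -0.4 ≤ -12.6525 < 0.8 is false → out
[4] lift (6,8): star map gives 4.1115; window check -0.4 ≤ 4.1115 < 0.8 is false → out
[5] lift (2,6): star map gives 0.5836; window check -0.4 ≤ 0.5836 < 0.8 is true → IN Λ
[6] lift (0,1): star map gives -0.2361; window check -0.4 ≤ -0.2361 < 0.8 is true → IN Λ
[7] lift (-4,-19): star map gives 0.4853; window check -0.4 ≤ 0.4853 < 0.8 is true → IN Λ
[8] lift (-3,-13): star map gives 0.0689; window check -0.4 ≤ 0.0689 < 0.8 is true → IN Λ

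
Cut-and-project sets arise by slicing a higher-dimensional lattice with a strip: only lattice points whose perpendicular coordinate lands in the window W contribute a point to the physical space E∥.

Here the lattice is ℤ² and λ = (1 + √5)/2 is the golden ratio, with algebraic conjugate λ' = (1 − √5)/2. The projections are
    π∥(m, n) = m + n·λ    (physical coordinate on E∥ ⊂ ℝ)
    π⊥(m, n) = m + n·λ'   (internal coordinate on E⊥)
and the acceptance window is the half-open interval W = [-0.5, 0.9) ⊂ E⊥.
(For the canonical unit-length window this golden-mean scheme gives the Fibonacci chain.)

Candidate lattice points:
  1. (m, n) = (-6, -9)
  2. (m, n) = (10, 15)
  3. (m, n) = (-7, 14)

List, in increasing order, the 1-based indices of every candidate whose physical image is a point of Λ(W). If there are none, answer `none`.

1, 2

λ' = (1−√5)/2 ≈ -0.61803.
[1] lift (-6,-9): star map gives -0.43769; window check -0.5 ≤ -0.43769 < 0.9 is true → IN Λ
[2] lift (10,15): star map gives 0.72949; window check -0.5 ≤ 0.72949 < 0.9 is true → IN Λ
[3] lift (-7,14): star map gives -15.65248; window check -0.5 ≤ -15.65248 < 0.9 is false → out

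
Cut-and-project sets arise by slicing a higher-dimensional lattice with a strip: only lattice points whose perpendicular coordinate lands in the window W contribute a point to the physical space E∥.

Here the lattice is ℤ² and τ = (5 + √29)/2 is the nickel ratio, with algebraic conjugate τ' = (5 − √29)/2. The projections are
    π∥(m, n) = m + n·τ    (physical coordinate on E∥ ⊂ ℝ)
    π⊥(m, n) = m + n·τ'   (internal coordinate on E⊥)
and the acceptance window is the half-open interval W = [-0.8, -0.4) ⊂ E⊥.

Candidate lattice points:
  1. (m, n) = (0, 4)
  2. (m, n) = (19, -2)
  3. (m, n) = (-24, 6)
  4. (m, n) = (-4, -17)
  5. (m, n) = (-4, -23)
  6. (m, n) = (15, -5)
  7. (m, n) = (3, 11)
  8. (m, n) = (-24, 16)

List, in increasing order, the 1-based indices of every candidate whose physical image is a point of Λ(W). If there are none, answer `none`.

1, 4

τ' = (5−√29)/2 ≈ -0.1926.
[1] lift (0,4): star map gives -0.7703; window check -0.8 ≤ -0.7703 < -0.4 is true → IN Λ
[2] lift (19,-2): star map gives 19.3852; window check -0.8 ≤ 19.3852 < -0.4 is false → out
[3] lift (-24,6): star map gives -25.1555; window check -0.8 ≤ -25.1555 < -0.4 is false → out
[4] lift (-4,-17): star map gives -0.7261; window check -0.8 ≤ -0.7261 < -0.4 is true → IN Λ
[5] lift (-4,-23): star map gives 0.4294; window check -0.8 ≤ 0.4294 < -0.4 is false → out
[6] lift (15,-5): star map gives 15.9629; window check -0.8 ≤ 15.9629 < -0.4 is false → out
[7] lift (3,11): star map gives 0.8816; window check -0.8 ≤ 0.8816 < -0.4 is false → out
[8] lift (-24,16): star map gives -27.0813; window check -0.8 ≤ -27.0813 < -0.4 is false → out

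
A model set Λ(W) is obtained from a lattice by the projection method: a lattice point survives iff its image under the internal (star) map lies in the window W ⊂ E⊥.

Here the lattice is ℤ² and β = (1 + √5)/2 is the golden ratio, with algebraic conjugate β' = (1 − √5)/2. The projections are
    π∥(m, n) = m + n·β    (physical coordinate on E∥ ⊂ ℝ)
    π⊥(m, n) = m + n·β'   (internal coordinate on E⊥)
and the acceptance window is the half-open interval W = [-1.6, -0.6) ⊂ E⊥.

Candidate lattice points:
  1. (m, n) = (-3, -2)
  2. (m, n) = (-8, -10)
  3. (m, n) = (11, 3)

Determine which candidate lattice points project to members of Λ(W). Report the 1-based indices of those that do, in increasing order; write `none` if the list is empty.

none

Numerically β ≈ 1.61803 and β' = −1/β ≈ -0.61803.
candidate 1: (m,n)=(-3,-2) → π∥ = -3-2·β ≈ -6.23607, π⊥ = -3-2·β' ≈ -1.76393 ∉ [-1.6, -0.6) ⇒ out
candidate 2: (m,n)=(-8,-10) → π∥ = -8-10·β ≈ -24.18034, π⊥ = -8-10·β' ≈ -1.81966 ∉ [-1.6, -0.6) ⇒ out
candidate 3: (m,n)=(11,3) → π∥ = 11+3·β ≈ 15.85410, π⊥ = 11+3·β' ≈ 9.14590 ∉ [-1.6, -0.6) ⇒ out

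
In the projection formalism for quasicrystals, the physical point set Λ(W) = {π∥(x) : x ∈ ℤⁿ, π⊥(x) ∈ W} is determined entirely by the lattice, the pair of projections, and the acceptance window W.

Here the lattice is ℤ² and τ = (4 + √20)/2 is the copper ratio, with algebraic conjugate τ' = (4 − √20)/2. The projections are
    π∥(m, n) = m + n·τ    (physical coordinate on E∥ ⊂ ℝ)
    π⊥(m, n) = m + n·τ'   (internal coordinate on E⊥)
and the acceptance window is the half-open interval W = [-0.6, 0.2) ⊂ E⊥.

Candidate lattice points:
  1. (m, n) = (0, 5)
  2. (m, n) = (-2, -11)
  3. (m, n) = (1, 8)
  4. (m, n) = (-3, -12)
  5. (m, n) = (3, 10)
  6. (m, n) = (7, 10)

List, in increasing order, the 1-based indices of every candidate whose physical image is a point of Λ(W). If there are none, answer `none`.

τ' = (4−√20)/2 ≈ -0.23607.
candidate 1: (m,n)=(0,5) → π∥ = 0+5·τ ≈ 21.18034, π⊥ = 0+5·τ' ≈ -1.18034 ∉ [-0.6, 0.2) ⇒ out
candidate 2: (m,n)=(-2,-11) → π∥ = -2-11·τ ≈ -48.59675, π⊥ = -2-11·τ' ≈ 0.59675 ∉ [-0.6, 0.2) ⇒ out
candidate 3: (m,n)=(1,8) → π∥ = 1+8·τ ≈ 34.88854, π⊥ = 1+8·τ' ≈ -0.88854 ∉ [-0.6, 0.2) ⇒ out
candidate 4: (m,n)=(-3,-12) → π∥ = -3-12·τ ≈ -53.83282, π⊥ = -3-12·τ' ≈ -0.16718 ∈ [-0.6, 0.2) ⇒ IN Λ
candidate 5: (m,n)=(3,10) → π∥ = 3+10·τ ≈ 45.36068, π⊥ = 3+10·τ' ≈ 0.63932 ∉ [-0.6, 0.2) ⇒ out
candidate 6: (m,n)=(7,10) → π∥ = 7+10·τ ≈ 49.36068, π⊥ = 7+10·τ' ≈ 4.63932 ∉ [-0.6, 0.2) ⇒ out

4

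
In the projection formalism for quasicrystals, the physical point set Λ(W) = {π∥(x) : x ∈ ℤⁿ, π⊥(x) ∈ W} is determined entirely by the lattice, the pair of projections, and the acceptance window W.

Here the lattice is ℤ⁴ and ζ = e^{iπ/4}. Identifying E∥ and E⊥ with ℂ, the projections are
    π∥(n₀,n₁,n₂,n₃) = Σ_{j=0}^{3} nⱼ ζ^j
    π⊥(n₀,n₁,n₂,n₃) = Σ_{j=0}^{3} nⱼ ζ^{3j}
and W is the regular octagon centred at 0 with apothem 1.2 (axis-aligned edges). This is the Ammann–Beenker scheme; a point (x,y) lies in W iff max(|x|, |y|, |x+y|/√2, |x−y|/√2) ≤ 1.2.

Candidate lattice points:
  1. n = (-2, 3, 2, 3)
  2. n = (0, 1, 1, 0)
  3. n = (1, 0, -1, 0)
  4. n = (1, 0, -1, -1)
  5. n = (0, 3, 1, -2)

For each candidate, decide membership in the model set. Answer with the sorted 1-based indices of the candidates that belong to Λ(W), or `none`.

With ζ = e^{iπ/4} the internal vectors are ζ^0,ζ^3,ζ^6,ζ^9.
candidate 1: n = (-2, 3, 2, 3) → π⊥ ≈ (-2.00000, +2.24264); max(|x|,|y|,|x±y|/√2) = 3.00000 > 1.2 ⇒ ∉ W
candidate 2: n = (0, 1, 1, 0) → π⊥ ≈ (-0.70711, -0.29289); max(|x|,|y|,|x±y|/√2) = 0.70711 ≤ 1.2 ⇒ ∈ W
candidate 3: n = (1, 0, -1, 0) → π⊥ ≈ (+1.00000, +1.00000); max(|x|,|y|,|x±y|/√2) = 1.41421 > 1.2 ⇒ ∉ W
candidate 4: n = (1, 0, -1, -1) → π⊥ ≈ (+0.29289, +0.29289); max(|x|,|y|,|x±y|/√2) = 0.41421 ≤ 1.2 ⇒ ∈ W
candidate 5: n = (0, 3, 1, -2) → π⊥ ≈ (-3.53553, -0.29289); max(|x|,|y|,|x±y|/√2) = 3.53553 > 1.2 ⇒ ∉ W

2, 4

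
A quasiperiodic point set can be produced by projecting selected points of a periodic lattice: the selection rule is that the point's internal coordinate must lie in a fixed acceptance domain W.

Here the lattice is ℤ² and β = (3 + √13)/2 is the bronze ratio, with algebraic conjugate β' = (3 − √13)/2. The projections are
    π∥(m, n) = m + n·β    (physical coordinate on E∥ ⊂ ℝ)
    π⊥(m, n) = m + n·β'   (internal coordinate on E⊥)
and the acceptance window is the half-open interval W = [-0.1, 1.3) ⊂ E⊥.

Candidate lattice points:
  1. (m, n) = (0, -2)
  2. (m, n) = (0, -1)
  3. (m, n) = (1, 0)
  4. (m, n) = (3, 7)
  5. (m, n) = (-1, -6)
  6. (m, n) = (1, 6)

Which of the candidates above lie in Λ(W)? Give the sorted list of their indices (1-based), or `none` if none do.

β' = (3−√13)/2 ≈ -0.3028.
[1] lift (0,-2): star map gives 0.6056; window check -0.1 ≤ 0.6056 < 1.3 is true → IN Λ
[2] lift (0,-1): star map gives 0.3028; window check -0.1 ≤ 0.3028 < 1.3 is true → IN Λ
[3] lift (1,0): star map gives 1.0000; window check -0.1 ≤ 1.0000 < 1.3 is true → IN Λ
[4] lift (3,7): star map gives 0.8806; window check -0.1 ≤ 0.8806 < 1.3 is true → IN Λ
[5] lift (-1,-6): star map gives 0.8167; window check -0.1 ≤ 0.8167 < 1.3 is true → IN Λ
[6] lift (1,6): star map gives -0.8167; window check -0.1 ≤ -0.8167 < 1.3 is false → out

1, 2, 3, 4, 5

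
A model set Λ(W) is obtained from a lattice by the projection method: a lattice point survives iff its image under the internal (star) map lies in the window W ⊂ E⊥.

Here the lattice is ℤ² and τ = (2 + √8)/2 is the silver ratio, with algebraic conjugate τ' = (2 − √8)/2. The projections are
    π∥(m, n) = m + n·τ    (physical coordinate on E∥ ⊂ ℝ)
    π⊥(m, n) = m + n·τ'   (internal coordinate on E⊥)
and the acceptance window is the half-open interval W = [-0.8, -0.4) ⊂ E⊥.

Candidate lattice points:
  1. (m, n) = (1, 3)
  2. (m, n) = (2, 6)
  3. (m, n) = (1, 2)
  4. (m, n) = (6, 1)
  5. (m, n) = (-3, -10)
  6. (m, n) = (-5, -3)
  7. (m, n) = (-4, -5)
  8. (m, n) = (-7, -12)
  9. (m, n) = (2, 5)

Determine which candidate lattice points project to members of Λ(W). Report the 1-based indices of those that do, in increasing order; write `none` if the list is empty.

τ' = (2−√8)/2 ≈ -0.414214.
candidate 1: (m,n)=(1,3) → π∥ = 1+3·τ ≈ 8.242641, π⊥ = 1+3·τ' ≈ -0.242641 ∉ [-0.8, -0.4) ⇒ out
candidate 2: (m,n)=(2,6) → π∥ = 2+6·τ ≈ 16.485281, π⊥ = 2+6·τ' ≈ -0.485281 ∈ [-0.8, -0.4) ⇒ IN Λ
candidate 3: (m,n)=(1,2) → π∥ = 1+2·τ ≈ 5.828427, π⊥ = 1+2·τ' ≈ 0.171573 ∉ [-0.8, -0.4) ⇒ out
candidate 4: (m,n)=(6,1) → π∥ = 6+1·τ ≈ 8.414214, π⊥ = 6+1·τ' ≈ 5.585786 ∉ [-0.8, -0.4) ⇒ out
candidate 5: (m,n)=(-3,-10) → π∥ = -3-10·τ ≈ -27.142136, π⊥ = -3-10·τ' ≈ 1.142136 ∉ [-0.8, -0.4) ⇒ out
candidate 6: (m,n)=(-5,-3) → π∥ = -5-3·τ ≈ -12.242641, π⊥ = -5-3·τ' ≈ -3.757359 ∉ [-0.8, -0.4) ⇒ out
candidate 7: (m,n)=(-4,-5) → π∥ = -4-5·τ ≈ -16.071068, π⊥ = -4-5·τ' ≈ -1.928932 ∉ [-0.8, -0.4) ⇒ out
candidate 8: (m,n)=(-7,-12) → π∥ = -7-12·τ ≈ -35.970563, π⊥ = -7-12·τ' ≈ -2.029437 ∉ [-0.8, -0.4) ⇒ out
candidate 9: (m,n)=(2,5) → π∥ = 2+5·τ ≈ 14.071068, π⊥ = 2+5·τ' ≈ -0.071068 ∉ [-0.8, -0.4) ⇒ out

2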